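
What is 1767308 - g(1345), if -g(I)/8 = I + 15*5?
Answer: 1778668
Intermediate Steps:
g(I) = -600 - 8*I (g(I) = -8*(I + 15*5) = -8*(I + 75) = -8*(75 + I) = -600 - 8*I)
1767308 - g(1345) = 1767308 - (-600 - 8*1345) = 1767308 - (-600 - 10760) = 1767308 - 1*(-11360) = 1767308 + 11360 = 1778668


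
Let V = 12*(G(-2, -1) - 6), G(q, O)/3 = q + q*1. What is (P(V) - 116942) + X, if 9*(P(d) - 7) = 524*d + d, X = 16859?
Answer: -112676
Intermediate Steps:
G(q, O) = 6*q (G(q, O) = 3*(q + q*1) = 3*(q + q) = 3*(2*q) = 6*q)
V = -216 (V = 12*(6*(-2) - 6) = 12*(-12 - 6) = 12*(-18) = -216)
P(d) = 7 + 175*d/3 (P(d) = 7 + (524*d + d)/9 = 7 + (525*d)/9 = 7 + 175*d/3)
(P(V) - 116942) + X = ((7 + (175/3)*(-216)) - 116942) + 16859 = ((7 - 12600) - 116942) + 16859 = (-12593 - 116942) + 16859 = -129535 + 16859 = -112676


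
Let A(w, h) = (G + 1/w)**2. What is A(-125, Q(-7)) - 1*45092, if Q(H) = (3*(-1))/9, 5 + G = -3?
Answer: -703560499/15625 ≈ -45028.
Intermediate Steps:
G = -8 (G = -5 - 3 = -8)
Q(H) = -1/3 (Q(H) = -3*1/9 = -1/3)
A(w, h) = (-8 + 1/w)**2
A(-125, Q(-7)) - 1*45092 = (-1 + 8*(-125))**2/(-125)**2 - 1*45092 = (-1 - 1000)**2/15625 - 45092 = (1/15625)*(-1001)**2 - 45092 = (1/15625)*1002001 - 45092 = 1002001/15625 - 45092 = -703560499/15625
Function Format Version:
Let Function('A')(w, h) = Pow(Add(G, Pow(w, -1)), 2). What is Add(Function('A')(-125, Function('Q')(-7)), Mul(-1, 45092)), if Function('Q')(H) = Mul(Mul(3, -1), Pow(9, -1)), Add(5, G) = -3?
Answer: Rational(-703560499, 15625) ≈ -45028.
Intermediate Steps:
G = -8 (G = Add(-5, -3) = -8)
Function('Q')(H) = Rational(-1, 3) (Function('Q')(H) = Mul(-3, Rational(1, 9)) = Rational(-1, 3))
Function('A')(w, h) = Pow(Add(-8, Pow(w, -1)), 2)
Add(Function('A')(-125, Function('Q')(-7)), Mul(-1, 45092)) = Add(Mul(Pow(-125, -2), Pow(Add(-1, Mul(8, -125)), 2)), Mul(-1, 45092)) = Add(Mul(Rational(1, 15625), Pow(Add(-1, -1000), 2)), -45092) = Add(Mul(Rational(1, 15625), Pow(-1001, 2)), -45092) = Add(Mul(Rational(1, 15625), 1002001), -45092) = Add(Rational(1002001, 15625), -45092) = Rational(-703560499, 15625)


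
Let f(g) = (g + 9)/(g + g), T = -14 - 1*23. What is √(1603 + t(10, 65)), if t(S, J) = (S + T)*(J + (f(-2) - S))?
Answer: √661/2 ≈ 12.855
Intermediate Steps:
T = -37 (T = -14 - 23 = -37)
f(g) = (9 + g)/(2*g) (f(g) = (9 + g)/((2*g)) = (9 + g)*(1/(2*g)) = (9 + g)/(2*g))
t(S, J) = (-37 + S)*(-7/4 + J - S) (t(S, J) = (S - 37)*(J + ((½)*(9 - 2)/(-2) - S)) = (-37 + S)*(J + ((½)*(-½)*7 - S)) = (-37 + S)*(J + (-7/4 - S)) = (-37 + S)*(-7/4 + J - S))
√(1603 + t(10, 65)) = √(1603 + (259/4 - 1*10² - 37*65 + (141/4)*10 + 65*10)) = √(1603 + (259/4 - 1*100 - 2405 + 705/2 + 650)) = √(1603 + (259/4 - 100 - 2405 + 705/2 + 650)) = √(1603 - 5751/4) = √(661/4) = √661/2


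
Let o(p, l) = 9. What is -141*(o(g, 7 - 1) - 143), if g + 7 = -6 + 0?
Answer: 18894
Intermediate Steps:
g = -13 (g = -7 + (-6 + 0) = -7 - 6 = -13)
-141*(o(g, 7 - 1) - 143) = -141*(9 - 143) = -141*(-134) = 18894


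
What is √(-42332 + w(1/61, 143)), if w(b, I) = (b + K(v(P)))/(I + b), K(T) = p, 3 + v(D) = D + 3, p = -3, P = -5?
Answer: 5*I*√32218128942/4362 ≈ 205.75*I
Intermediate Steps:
v(D) = D (v(D) = -3 + (D + 3) = -3 + (3 + D) = D)
K(T) = -3
w(b, I) = (-3 + b)/(I + b) (w(b, I) = (b - 3)/(I + b) = (-3 + b)/(I + b))
√(-42332 + w(1/61, 143)) = √(-42332 + (-3 + 1/61)/(143 + 1/61)) = √(-42332 - 182/61/(8724/61)) = √(-42332 + (61/8724)*(-182/61)) = √(-42332 - 91/4362) = √(-184652275/4362) = 5*I*√32218128942/4362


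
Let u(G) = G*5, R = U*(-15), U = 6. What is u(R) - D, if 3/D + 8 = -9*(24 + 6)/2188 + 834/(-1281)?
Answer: -1843095036/4098881 ≈ -449.66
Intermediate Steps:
R = -90 (R = 6*(-15) = -90)
u(G) = 5*G
D = -1401414/4098881 (D = 3/(-8 + (-9*(24 + 6)/2188 + 834/(-1281))) = 3/(-8 + (-9*30*(1/2188) + 834*(-1/1281))) = 3/(-8 + (-270*1/2188 - 278/427)) = 3/(-8 + (-135/1094 - 278/427)) = 3/(-8 - 361777/467138) = 3/(-4098881/467138) = 3*(-467138/4098881) = -1401414/4098881 ≈ -0.34190)
u(R) - D = 5*(-90) - 1*(-1401414/4098881) = -450 + 1401414/4098881 = -1843095036/4098881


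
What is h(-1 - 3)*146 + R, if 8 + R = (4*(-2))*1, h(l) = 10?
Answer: 1444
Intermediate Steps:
R = -16 (R = -8 + (4*(-2))*1 = -8 - 8*1 = -8 - 8 = -16)
h(-1 - 3)*146 + R = 10*146 - 16 = 1460 - 16 = 1444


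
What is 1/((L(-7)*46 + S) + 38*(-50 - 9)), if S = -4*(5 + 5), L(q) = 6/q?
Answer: -7/16250 ≈ -0.00043077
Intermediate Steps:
S = -40 (S = -4*10 = -40)
1/((L(-7)*46 + S) + 38*(-50 - 9)) = 1/(((6/(-7))*46 - 40) + 38*(-50 - 9)) = 1/(((6*(-1/7))*46 - 40) + 38*(-59)) = 1/((-6/7*46 - 40) - 2242) = 1/((-276/7 - 40) - 2242) = 1/(-556/7 - 2242) = 1/(-16250/7) = -7/16250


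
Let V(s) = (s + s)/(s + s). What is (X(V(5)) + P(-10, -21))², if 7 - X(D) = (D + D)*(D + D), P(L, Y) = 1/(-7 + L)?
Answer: 2500/289 ≈ 8.6505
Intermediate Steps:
V(s) = 1 (V(s) = (2*s)/((2*s)) = (2*s)*(1/(2*s)) = 1)
X(D) = 7 - 4*D² (X(D) = 7 - (D + D)*(D + D) = 7 - 2*D*2*D = 7 - 4*D²)
(X(V(5)) + P(-10, -21))² = ((7 - 4*1²) + 1/(-7 - 10))² = ((7 - 4*1) + 1/(-17))² = ((7 - 4) - 1/17)² = (3 - 1/17)² = (50/17)² = 2500/289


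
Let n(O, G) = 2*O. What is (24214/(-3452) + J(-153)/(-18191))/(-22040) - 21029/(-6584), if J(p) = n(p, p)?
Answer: 95747437079807/29974723776880 ≈ 3.1943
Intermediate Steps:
J(p) = 2*p
(24214/(-3452) + J(-153)/(-18191))/(-22040) - 21029/(-6584) = (24214/(-3452) + (2*(-153))/(-18191))/(-22040) - 21029/(-6584) = (24214*(-1/3452) - 306*(-1/18191))*(-1/22040) - 21029*(-1/6584) = (-12107/1726 + 306/18191)*(-1/22040) + 21029/6584 = -219710281/31397666*(-1/22040) + 21029/6584 = 11563699/36421292560 + 21029/6584 = 95747437079807/29974723776880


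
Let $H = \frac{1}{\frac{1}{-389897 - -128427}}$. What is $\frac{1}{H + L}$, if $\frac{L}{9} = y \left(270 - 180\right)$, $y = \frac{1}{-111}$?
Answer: $- \frac{37}{9674660} \approx -3.8244 \cdot 10^{-6}$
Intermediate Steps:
$y = - \frac{1}{111} \approx -0.009009$
$L = - \frac{270}{37}$ ($L = 9 \left(- \frac{270 - 180}{111}\right) = 9 \left(\left(- \frac{1}{111}\right) 90\right) = 9 \left(- \frac{30}{37}\right) = - \frac{270}{37} \approx -7.2973$)
$H = -261470$ ($H = \frac{1}{\frac{1}{-389897 + 128427}} = \frac{1}{\frac{1}{-261470}} = \frac{1}{- \frac{1}{261470}} = -261470$)
$\frac{1}{H + L} = \frac{1}{-261470 - \frac{270}{37}} = \frac{1}{- \frac{9674660}{37}} = - \frac{37}{9674660}$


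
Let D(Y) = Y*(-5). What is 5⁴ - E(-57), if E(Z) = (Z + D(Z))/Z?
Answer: 629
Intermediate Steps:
D(Y) = -5*Y
E(Z) = -4 (E(Z) = (Z - 5*Z)/Z = (-4*Z)/Z = -4)
5⁴ - E(-57) = 5⁴ - 1*(-4) = 625 + 4 = 629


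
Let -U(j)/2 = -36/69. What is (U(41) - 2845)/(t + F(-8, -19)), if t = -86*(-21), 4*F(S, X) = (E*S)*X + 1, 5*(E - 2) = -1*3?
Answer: -1308220/855347 ≈ -1.5295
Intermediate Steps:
U(j) = 24/23 (U(j) = -(-72)/69 = -2*(-12/23) = 24/23)
E = 7/5 (E = 2 + (-1*3)/5 = 2 + (⅕)*(-3) = 2 - ⅗ = 7/5 ≈ 1.4000)
F(S, X) = ¼ + 7*S*X/20 (F(S, X) = ((7*S/5)*X + 1)/4 = (7*S*X/5 + 1)/4 = (1 + 7*S*X/5)/4 = ¼ + 7*S*X/20)
t = 1806
(U(41) - 2845)/(t + F(-8, -19)) = (24/23 - 2845)/(1806 + (¼ + (7/20)*(-8)*(-19))) = -65411/(23*(1806 + (¼ + 266/5))) = -65411/(23*(1806 + 1069/20)) = -65411/(23*37189/20) = -65411/23*20/37189 = -1308220/855347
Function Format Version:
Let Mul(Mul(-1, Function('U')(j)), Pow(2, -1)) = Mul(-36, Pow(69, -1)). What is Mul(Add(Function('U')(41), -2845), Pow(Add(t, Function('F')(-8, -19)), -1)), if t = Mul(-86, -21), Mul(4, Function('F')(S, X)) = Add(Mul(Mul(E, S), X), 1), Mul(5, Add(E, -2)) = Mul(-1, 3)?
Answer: Rational(-1308220, 855347) ≈ -1.5295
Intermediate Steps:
Function('U')(j) = Rational(24, 23) (Function('U')(j) = Mul(-2, Mul(-36, Pow(69, -1))) = Mul(-2, Mul(-36, Rational(1, 69))) = Mul(-2, Rational(-12, 23)) = Rational(24, 23))
E = Rational(7, 5) (E = Add(2, Mul(Rational(1, 5), Mul(-1, 3))) = Add(2, Mul(Rational(1, 5), -3)) = Add(2, Rational(-3, 5)) = Rational(7, 5) ≈ 1.4000)
Function('F')(S, X) = Add(Rational(1, 4), Mul(Rational(7, 20), S, X)) (Function('F')(S, X) = Mul(Rational(1, 4), Add(Mul(Mul(Rational(7, 5), S), X), 1)) = Mul(Rational(1, 4), Add(Mul(Rational(7, 5), S, X), 1)) = Mul(Rational(1, 4), Add(1, Mul(Rational(7, 5), S, X))) = Add(Rational(1, 4), Mul(Rational(7, 20), S, X)))
t = 1806
Mul(Add(Function('U')(41), -2845), Pow(Add(t, Function('F')(-8, -19)), -1)) = Mul(Add(Rational(24, 23), -2845), Pow(Add(1806, Add(Rational(1, 4), Mul(Rational(7, 20), -8, -19))), -1)) = Mul(Rational(-65411, 23), Pow(Add(1806, Add(Rational(1, 4), Rational(266, 5))), -1)) = Mul(Rational(-65411, 23), Pow(Add(1806, Rational(1069, 20)), -1)) = Mul(Rational(-65411, 23), Pow(Rational(37189, 20), -1)) = Mul(Rational(-65411, 23), Rational(20, 37189)) = Rational(-1308220, 855347)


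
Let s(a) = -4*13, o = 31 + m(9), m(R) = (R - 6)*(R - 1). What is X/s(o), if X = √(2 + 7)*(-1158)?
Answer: 1737/26 ≈ 66.808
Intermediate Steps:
m(R) = (-1 + R)*(-6 + R) (m(R) = (-6 + R)*(-1 + R) = (-1 + R)*(-6 + R))
o = 55 (o = 31 + (6 + 9² - 7*9) = 31 + (6 + 81 - 63) = 31 + 24 = 55)
s(a) = -52
X = -3474 (X = √9*(-1158) = 3*(-1158) = -3474)
X/s(o) = -3474/(-52) = -3474*(-1/52) = 1737/26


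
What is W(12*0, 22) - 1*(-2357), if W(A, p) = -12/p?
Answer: 25921/11 ≈ 2356.5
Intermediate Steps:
W(12*0, 22) - 1*(-2357) = -12/22 - 1*(-2357) = -12*1/22 + 2357 = -6/11 + 2357 = 25921/11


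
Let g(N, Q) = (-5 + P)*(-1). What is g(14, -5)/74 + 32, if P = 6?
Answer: 2367/74 ≈ 31.986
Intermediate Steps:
g(N, Q) = -1 (g(N, Q) = (-5 + 6)*(-1) = 1*(-1) = -1)
g(14, -5)/74 + 32 = -1/74 + 32 = 2367/74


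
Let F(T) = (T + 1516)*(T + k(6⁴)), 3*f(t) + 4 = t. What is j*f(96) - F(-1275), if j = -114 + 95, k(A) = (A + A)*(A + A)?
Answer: -4856529395/3 ≈ -1.6188e+9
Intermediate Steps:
f(t) = -4/3 + t/3
k(A) = 4*A² (k(A) = (2*A)*(2*A) = 4*A²)
j = -19
F(T) = (1516 + T)*(6718464 + T) (F(T) = (T + 1516)*(T + 4*(6⁴)²) = (1516 + T)*(T + 4*1296²) = (1516 + T)*(T + 4*1679616) = (1516 + T)*(T + 6718464) = (1516 + T)*(6718464 + T))
j*f(96) - F(-1275) = -19*(-4/3 + (⅓)*96) - (10185191424 + (-1275)² + 6719980*(-1275)) = -19*(-4/3 + 32) - (10185191424 + 1625625 - 8567974500) = -19*92/3 - 1*1618842549 = -1748/3 - 1618842549 = -4856529395/3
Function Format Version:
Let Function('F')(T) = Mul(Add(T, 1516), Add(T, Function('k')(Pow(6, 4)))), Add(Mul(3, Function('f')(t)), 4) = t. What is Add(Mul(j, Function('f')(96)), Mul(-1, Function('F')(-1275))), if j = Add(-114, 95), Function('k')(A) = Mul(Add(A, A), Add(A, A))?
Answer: Rational(-4856529395, 3) ≈ -1.6188e+9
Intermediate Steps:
Function('f')(t) = Add(Rational(-4, 3), Mul(Rational(1, 3), t))
Function('k')(A) = Mul(4, Pow(A, 2)) (Function('k')(A) = Mul(Mul(2, A), Mul(2, A)) = Mul(4, Pow(A, 2)))
j = -19
Function('F')(T) = Mul(Add(1516, T), Add(6718464, T)) (Function('F')(T) = Mul(Add(T, 1516), Add(T, Mul(4, Pow(Pow(6, 4), 2)))) = Mul(Add(1516, T), Add(T, Mul(4, Pow(1296, 2)))) = Mul(Add(1516, T), Add(T, Mul(4, 1679616))) = Mul(Add(1516, T), Add(T, 6718464)) = Mul(Add(1516, T), Add(6718464, T)))
Add(Mul(j, Function('f')(96)), Mul(-1, Function('F')(-1275))) = Add(Mul(-19, Add(Rational(-4, 3), Mul(Rational(1, 3), 96))), Mul(-1, Add(10185191424, Pow(-1275, 2), Mul(6719980, -1275)))) = Add(Mul(-19, Add(Rational(-4, 3), 32)), Mul(-1, Add(10185191424, 1625625, -8567974500))) = Add(Mul(-19, Rational(92, 3)), Mul(-1, 1618842549)) = Add(Rational(-1748, 3), -1618842549) = Rational(-4856529395, 3)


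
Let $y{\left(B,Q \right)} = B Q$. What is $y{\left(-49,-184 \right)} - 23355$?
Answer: $-14339$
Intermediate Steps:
$y{\left(-49,-184 \right)} - 23355 = \left(-49\right) \left(-184\right) - 23355 = 9016 - 23355 = -14339$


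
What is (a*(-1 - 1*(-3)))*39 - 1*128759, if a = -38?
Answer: -131723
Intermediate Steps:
(a*(-1 - 1*(-3)))*39 - 1*128759 = -38*(-1 - 1*(-3))*39 - 1*128759 = -38*(-1 + 3)*39 - 128759 = -38*2*39 - 128759 = -76*39 - 128759 = -2964 - 128759 = -131723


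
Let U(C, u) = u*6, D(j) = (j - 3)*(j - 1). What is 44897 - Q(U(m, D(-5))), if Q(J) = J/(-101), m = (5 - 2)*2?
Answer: 4534885/101 ≈ 44900.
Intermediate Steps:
D(j) = (-1 + j)*(-3 + j) (D(j) = (-3 + j)*(-1 + j) = (-1 + j)*(-3 + j))
m = 6 (m = 3*2 = 6)
U(C, u) = 6*u
Q(J) = -J/101 (Q(J) = J*(-1/101) = -J/101)
44897 - Q(U(m, D(-5))) = 44897 - (-1)*6*(3 + (-5)**2 - 4*(-5))/101 = 44897 - (-1)*6*(3 + 25 + 20)/101 = 44897 - (-1)*6*48/101 = 44897 - (-1)*288/101 = 44897 - 1*(-288/101) = 44897 + 288/101 = 4534885/101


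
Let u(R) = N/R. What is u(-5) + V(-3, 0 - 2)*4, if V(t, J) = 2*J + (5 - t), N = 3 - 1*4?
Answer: 81/5 ≈ 16.200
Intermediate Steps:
N = -1 (N = 3 - 4 = -1)
V(t, J) = 5 - t + 2*J
u(R) = -1/R
u(-5) + V(-3, 0 - 2)*4 = -1/(-5) + (5 - 1*(-3) + 2*(0 - 2))*4 = -1*(-⅕) + (5 + 3 + 2*(-2))*4 = ⅕ + (5 + 3 - 4)*4 = ⅕ + 4*4 = ⅕ + 16 = 81/5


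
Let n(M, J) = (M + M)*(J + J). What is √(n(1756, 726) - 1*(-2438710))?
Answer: √7538134 ≈ 2745.6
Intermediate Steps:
n(M, J) = 4*J*M (n(M, J) = (2*M)*(2*J) = 4*J*M)
√(n(1756, 726) - 1*(-2438710)) = √(4*726*1756 - 1*(-2438710)) = √(5099424 + 2438710) = √7538134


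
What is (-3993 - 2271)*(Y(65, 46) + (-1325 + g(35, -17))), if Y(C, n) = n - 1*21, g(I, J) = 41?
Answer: 7886376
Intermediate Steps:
Y(C, n) = -21 + n (Y(C, n) = n - 21 = -21 + n)
(-3993 - 2271)*(Y(65, 46) + (-1325 + g(35, -17))) = (-3993 - 2271)*((-21 + 46) + (-1325 + 41)) = -6264*(25 - 1284) = -6264*(-1259) = 7886376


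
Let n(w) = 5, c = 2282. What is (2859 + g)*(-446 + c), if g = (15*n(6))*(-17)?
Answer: 2908224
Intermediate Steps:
g = -1275 (g = (15*5)*(-17) = 75*(-17) = -1275)
(2859 + g)*(-446 + c) = (2859 - 1275)*(-446 + 2282) = 1584*1836 = 2908224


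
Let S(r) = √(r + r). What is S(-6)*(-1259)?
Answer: -2518*I*√3 ≈ -4361.3*I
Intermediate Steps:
S(r) = √2*√r (S(r) = √(2*r) = √2*√r)
S(-6)*(-1259) = (√2*√(-6))*(-1259) = (√2*(I*√6))*(-1259) = (2*I*√3)*(-1259) = -2518*I*√3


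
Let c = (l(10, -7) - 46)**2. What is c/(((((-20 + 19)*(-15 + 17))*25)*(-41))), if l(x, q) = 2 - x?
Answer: 1458/1025 ≈ 1.4224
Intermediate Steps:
c = 2916 (c = ((2 - 1*10) - 46)**2 = ((2 - 10) - 46)**2 = (-8 - 46)**2 = (-54)**2 = 2916)
c/(((((-20 + 19)*(-15 + 17))*25)*(-41))) = 2916/(((((-20 + 19)*(-15 + 17))*25)*(-41))) = 2916/(((-1*2*25)*(-41))) = 2916/((-2*25*(-41))) = 2916/((-50*(-41))) = 2916/2050 = 2916*(1/2050) = 1458/1025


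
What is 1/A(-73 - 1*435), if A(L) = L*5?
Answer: -1/2540 ≈ -0.00039370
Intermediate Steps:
A(L) = 5*L
1/A(-73 - 1*435) = 1/(5*(-73 - 1*435)) = 1/(5*(-73 - 435)) = 1/(5*(-508)) = 1/(-2540) = -1/2540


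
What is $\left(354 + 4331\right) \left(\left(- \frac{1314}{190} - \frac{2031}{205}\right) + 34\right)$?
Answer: $\frac{62689048}{779} \approx 80474.0$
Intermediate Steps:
$\left(354 + 4331\right) \left(\left(- \frac{1314}{190} - \frac{2031}{205}\right) + 34\right) = 4685 \left(\left(\left(-1314\right) \frac{1}{190} - \frac{2031}{205}\right) + 34\right) = 4685 \left(\left(- \frac{657}{95} - \frac{2031}{205}\right) + 34\right) = 4685 \left(- \frac{65526}{3895} + 34\right) = 4685 \cdot \frac{66904}{3895} = \frac{62689048}{779}$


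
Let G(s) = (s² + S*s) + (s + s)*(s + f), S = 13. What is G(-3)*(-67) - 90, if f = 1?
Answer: 1116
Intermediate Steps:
G(s) = s² + 13*s + 2*s*(1 + s) (G(s) = (s² + 13*s) + (s + s)*(s + 1) = (s² + 13*s) + (2*s)*(1 + s) = (s² + 13*s) + 2*s*(1 + s) = s² + 13*s + 2*s*(1 + s))
G(-3)*(-67) - 90 = (3*(-3)*(5 - 3))*(-67) - 90 = (3*(-3)*2)*(-67) - 90 = -18*(-67) - 90 = 1206 - 90 = 1116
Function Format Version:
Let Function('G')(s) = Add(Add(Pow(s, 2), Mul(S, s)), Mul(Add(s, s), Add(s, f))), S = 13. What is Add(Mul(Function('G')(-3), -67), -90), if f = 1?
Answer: 1116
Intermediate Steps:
Function('G')(s) = Add(Pow(s, 2), Mul(13, s), Mul(2, s, Add(1, s))) (Function('G')(s) = Add(Add(Pow(s, 2), Mul(13, s)), Mul(Add(s, s), Add(s, 1))) = Add(Add(Pow(s, 2), Mul(13, s)), Mul(Mul(2, s), Add(1, s))) = Add(Add(Pow(s, 2), Mul(13, s)), Mul(2, s, Add(1, s))) = Add(Pow(s, 2), Mul(13, s), Mul(2, s, Add(1, s))))
Add(Mul(Function('G')(-3), -67), -90) = Add(Mul(Mul(3, -3, Add(5, -3)), -67), -90) = Add(Mul(Mul(3, -3, 2), -67), -90) = Add(Mul(-18, -67), -90) = Add(1206, -90) = 1116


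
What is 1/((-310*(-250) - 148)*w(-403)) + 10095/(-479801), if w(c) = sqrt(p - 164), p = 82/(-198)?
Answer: -10095/479801 - I*sqrt(179047)/419686168 ≈ -0.02104 - 1.0082e-6*I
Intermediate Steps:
p = -41/99 (p = 82*(-1/198) = -41/99 ≈ -0.41414)
w(c) = I*sqrt(179047)/33 (w(c) = sqrt(-41/99 - 164) = sqrt(-16277/99) = I*sqrt(179047)/33)
1/((-310*(-250) - 148)*w(-403)) + 10095/(-479801) = 1/((-310*(-250) - 148)*((I*sqrt(179047)/33))) + 10095/(-479801) = (-3*I*sqrt(179047)/16277)/(77500 - 148) + 10095*(-1/479801) = (-3*I*sqrt(179047)/16277)/77352 - 10095/479801 = -I*sqrt(179047)/419686168 - 10095/479801 = -10095/479801 - I*sqrt(179047)/419686168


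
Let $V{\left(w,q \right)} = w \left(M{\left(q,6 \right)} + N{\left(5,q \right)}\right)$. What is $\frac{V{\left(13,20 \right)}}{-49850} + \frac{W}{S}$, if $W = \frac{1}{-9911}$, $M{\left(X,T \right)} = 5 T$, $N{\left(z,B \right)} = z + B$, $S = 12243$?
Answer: $- \frac{17351683309}{1209763518810} \approx -0.014343$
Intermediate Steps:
$N{\left(z,B \right)} = B + z$
$V{\left(w,q \right)} = w \left(35 + q\right)$ ($V{\left(w,q \right)} = w \left(5 \cdot 6 + \left(q + 5\right)\right) = w \left(30 + \left(5 + q\right)\right) = w \left(35 + q\right)$)
$W = - \frac{1}{9911} \approx -0.0001009$
$\frac{V{\left(13,20 \right)}}{-49850} + \frac{W}{S} = \frac{13 \left(35 + 20\right)}{-49850} - \frac{1}{9911 \cdot 12243} = 13 \cdot 55 \left(- \frac{1}{49850}\right) - \frac{1}{121340373} = 715 \left(- \frac{1}{49850}\right) - \frac{1}{121340373} = - \frac{143}{9970} - \frac{1}{121340373} = - \frac{17351683309}{1209763518810}$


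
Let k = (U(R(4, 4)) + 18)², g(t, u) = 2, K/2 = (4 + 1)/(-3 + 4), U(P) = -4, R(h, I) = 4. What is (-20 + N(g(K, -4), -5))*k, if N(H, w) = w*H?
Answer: -5880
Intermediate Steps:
K = 10 (K = 2*((4 + 1)/(-3 + 4)) = 2*(5/1) = 2*(5*1) = 2*5 = 10)
N(H, w) = H*w
k = 196 (k = (-4 + 18)² = 14² = 196)
(-20 + N(g(K, -4), -5))*k = (-20 + 2*(-5))*196 = (-20 - 10)*196 = -30*196 = -5880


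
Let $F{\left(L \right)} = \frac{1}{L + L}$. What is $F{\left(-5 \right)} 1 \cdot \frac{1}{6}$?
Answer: $- \frac{1}{60} \approx -0.016667$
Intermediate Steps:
$F{\left(L \right)} = \frac{1}{2 L}$
$F{\left(-5 \right)} 1 \cdot \frac{1}{6} = \frac{1}{2 \left(-5\right)} 1 \cdot \frac{1}{6} = \frac{1}{2} \left(- \frac{1}{5}\right) 1 \cdot \frac{1}{6} = \left(- \frac{1}{10}\right) \frac{1}{6} = - \frac{1}{60}$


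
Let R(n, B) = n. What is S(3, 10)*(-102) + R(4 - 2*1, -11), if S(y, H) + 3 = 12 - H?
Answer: 104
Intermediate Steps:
S(y, H) = 9 - H (S(y, H) = -3 + (12 - H) = 9 - H)
S(3, 10)*(-102) + R(4 - 2*1, -11) = (9 - 1*10)*(-102) + (4 - 2*1) = (9 - 10)*(-102) + (4 - 2) = -1*(-102) + 2 = 102 + 2 = 104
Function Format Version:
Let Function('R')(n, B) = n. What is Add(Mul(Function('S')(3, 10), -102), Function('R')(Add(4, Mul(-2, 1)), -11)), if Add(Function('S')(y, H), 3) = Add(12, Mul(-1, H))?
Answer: 104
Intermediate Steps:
Function('S')(y, H) = Add(9, Mul(-1, H)) (Function('S')(y, H) = Add(-3, Add(12, Mul(-1, H))) = Add(9, Mul(-1, H)))
Add(Mul(Function('S')(3, 10), -102), Function('R')(Add(4, Mul(-2, 1)), -11)) = Add(Mul(Add(9, Mul(-1, 10)), -102), Add(4, Mul(-2, 1))) = Add(Mul(Add(9, -10), -102), Add(4, -2)) = Add(Mul(-1, -102), 2) = Add(102, 2) = 104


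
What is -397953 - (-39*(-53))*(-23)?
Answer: -350412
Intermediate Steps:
-397953 - (-39*(-53))*(-23) = -397953 - 2067*(-23) = -397953 - 1*(-47541) = -397953 + 47541 = -350412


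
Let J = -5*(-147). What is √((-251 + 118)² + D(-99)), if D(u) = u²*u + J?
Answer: 25*I*√1523 ≈ 975.64*I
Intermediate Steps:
J = 735
D(u) = 735 + u³ (D(u) = u²*u + 735 = u³ + 735 = 735 + u³)
√((-251 + 118)² + D(-99)) = √((-251 + 118)² + (735 + (-99)³)) = √((-133)² + (735 - 970299)) = √(17689 - 969564) = √(-951875) = 25*I*√1523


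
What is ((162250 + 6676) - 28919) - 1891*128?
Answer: -102041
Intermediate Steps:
((162250 + 6676) - 28919) - 1891*128 = (168926 - 28919) - 242048 = 140007 - 242048 = -102041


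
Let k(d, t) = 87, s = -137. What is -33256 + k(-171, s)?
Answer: -33169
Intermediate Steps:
-33256 + k(-171, s) = -33256 + 87 = -33169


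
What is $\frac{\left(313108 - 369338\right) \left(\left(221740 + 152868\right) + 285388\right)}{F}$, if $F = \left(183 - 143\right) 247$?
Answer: $- \frac{927789377}{247} \approx -3.7562 \cdot 10^{6}$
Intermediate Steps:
$F = 9880$ ($F = 40 \cdot 247 = 9880$)
$\frac{\left(313108 - 369338\right) \left(\left(221740 + 152868\right) + 285388\right)}{F} = \frac{\left(313108 - 369338\right) \left(\left(221740 + 152868\right) + 285388\right)}{9880} = - 56230 \left(374608 + 285388\right) \frac{1}{9880} = \left(-56230\right) 659996 \cdot \frac{1}{9880} = \left(-37111575080\right) \frac{1}{9880} = - \frac{927789377}{247}$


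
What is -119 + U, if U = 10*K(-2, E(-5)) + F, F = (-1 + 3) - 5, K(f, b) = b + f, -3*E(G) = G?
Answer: -376/3 ≈ -125.33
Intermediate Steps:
E(G) = -G/3
F = -3 (F = 2 - 5 = -3)
U = -19/3 (U = 10*(-⅓*(-5) - 2) - 3 = 10*(5/3 - 2) - 3 = 10*(-⅓) - 3 = -10/3 - 3 = -19/3 ≈ -6.3333)
-119 + U = -119 - 19/3 = -376/3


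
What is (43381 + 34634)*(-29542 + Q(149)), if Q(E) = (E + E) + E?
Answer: -2269846425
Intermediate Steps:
Q(E) = 3*E (Q(E) = 2*E + E = 3*E)
(43381 + 34634)*(-29542 + Q(149)) = (43381 + 34634)*(-29542 + 3*149) = 78015*(-29542 + 447) = 78015*(-29095) = -2269846425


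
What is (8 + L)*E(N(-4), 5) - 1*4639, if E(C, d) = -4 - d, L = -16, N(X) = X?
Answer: -4567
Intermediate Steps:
(8 + L)*E(N(-4), 5) - 1*4639 = (8 - 16)*(-4 - 1*5) - 1*4639 = -8*(-4 - 5) - 4639 = -8*(-9) - 4639 = 72 - 4639 = -4567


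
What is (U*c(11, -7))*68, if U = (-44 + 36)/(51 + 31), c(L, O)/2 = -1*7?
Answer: 3808/41 ≈ 92.878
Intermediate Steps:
c(L, O) = -14 (c(L, O) = 2*(-1*7) = 2*(-7) = -14)
U = -4/41 (U = -8/82 = -8*1/82 = -4/41 ≈ -0.097561)
(U*c(11, -7))*68 = -4/41*(-14)*68 = (56/41)*68 = 3808/41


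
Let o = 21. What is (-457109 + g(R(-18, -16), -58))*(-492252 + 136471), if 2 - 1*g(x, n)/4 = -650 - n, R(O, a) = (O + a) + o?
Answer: 161785361473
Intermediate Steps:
R(O, a) = 21 + O + a (R(O, a) = (O + a) + 21 = 21 + O + a)
g(x, n) = 2608 + 4*n (g(x, n) = 8 - 4*(-650 - n) = 8 + (2600 + 4*n) = 2608 + 4*n)
(-457109 + g(R(-18, -16), -58))*(-492252 + 136471) = (-457109 + (2608 + 4*(-58)))*(-492252 + 136471) = (-457109 + (2608 - 232))*(-355781) = (-457109 + 2376)*(-355781) = -454733*(-355781) = 161785361473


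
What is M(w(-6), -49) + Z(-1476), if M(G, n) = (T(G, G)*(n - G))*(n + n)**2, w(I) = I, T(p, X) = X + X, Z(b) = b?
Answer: 4954188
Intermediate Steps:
T(p, X) = 2*X
M(G, n) = 8*G*n**2*(n - G) (M(G, n) = ((2*G)*(n - G))*(n + n)**2 = (2*G*(n - G))*(2*n)**2 = (2*G*(n - G))*(4*n**2) = 8*G*n**2*(n - G))
M(w(-6), -49) + Z(-1476) = 8*(-6)*(-49)**2*(-49 - 1*(-6)) - 1476 = 8*(-6)*2401*(-49 + 6) - 1476 = 8*(-6)*2401*(-43) - 1476 = 4955664 - 1476 = 4954188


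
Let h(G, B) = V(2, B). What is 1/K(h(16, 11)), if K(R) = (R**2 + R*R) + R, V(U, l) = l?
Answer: 1/253 ≈ 0.0039526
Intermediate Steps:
h(G, B) = B
K(R) = R + 2*R**2 (K(R) = (R**2 + R**2) + R = 2*R**2 + R = R + 2*R**2)
1/K(h(16, 11)) = 1/(11*(1 + 2*11)) = 1/(11*(1 + 22)) = 1/(11*23) = 1/253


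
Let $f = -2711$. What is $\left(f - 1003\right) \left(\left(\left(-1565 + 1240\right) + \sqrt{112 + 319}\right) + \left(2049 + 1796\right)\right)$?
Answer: $-13073280 - 3714 \sqrt{431} \approx -1.315 \cdot 10^{7}$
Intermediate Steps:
$\left(f - 1003\right) \left(\left(\left(-1565 + 1240\right) + \sqrt{112 + 319}\right) + \left(2049 + 1796\right)\right) = \left(-2711 - 1003\right) \left(\left(\left(-1565 + 1240\right) + \sqrt{112 + 319}\right) + \left(2049 + 1796\right)\right) = - 3714 \left(\left(-325 + \sqrt{431}\right) + 3845\right) = - 3714 \left(3520 + \sqrt{431}\right) = -13073280 - 3714 \sqrt{431}$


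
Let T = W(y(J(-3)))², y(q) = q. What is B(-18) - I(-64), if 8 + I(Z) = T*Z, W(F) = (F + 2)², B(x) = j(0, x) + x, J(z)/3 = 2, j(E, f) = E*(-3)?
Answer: 262134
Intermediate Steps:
j(E, f) = -3*E
J(z) = 6 (J(z) = 3*2 = 6)
B(x) = x (B(x) = -3*0 + x = 0 + x = x)
W(F) = (2 + F)²
T = 4096 (T = ((2 + 6)²)² = (8²)² = 64² = 4096)
I(Z) = -8 + 4096*Z
B(-18) - I(-64) = -18 - (-8 + 4096*(-64)) = -18 - (-8 - 262144) = -18 - 1*(-262152) = -18 + 262152 = 262134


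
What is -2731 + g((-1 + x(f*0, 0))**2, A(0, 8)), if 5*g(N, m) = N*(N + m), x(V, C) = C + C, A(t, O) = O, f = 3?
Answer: -13646/5 ≈ -2729.2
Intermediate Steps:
x(V, C) = 2*C
g(N, m) = N*(N + m)/5 (g(N, m) = (N*(N + m))/5 = N*(N + m)/5)
-2731 + g((-1 + x(f*0, 0))**2, A(0, 8)) = -2731 + (-1 + 2*0)**2*((-1 + 2*0)**2 + 8)/5 = -2731 + (-1 + 0)**2*((-1 + 0)**2 + 8)/5 = -2731 + (1/5)*(-1)**2*((-1)**2 + 8) = -2731 + (1/5)*1*(1 + 8) = -2731 + (1/5)*1*9 = -2731 + 9/5 = -13646/5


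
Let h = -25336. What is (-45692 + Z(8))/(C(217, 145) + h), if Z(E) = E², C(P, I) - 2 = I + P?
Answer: 11407/6243 ≈ 1.8272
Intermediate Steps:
C(P, I) = 2 + I + P (C(P, I) = 2 + (I + P) = 2 + I + P)
(-45692 + Z(8))/(C(217, 145) + h) = (-45692 + 8²)/((2 + 145 + 217) - 25336) = (-45692 + 64)/(364 - 25336) = -45628/(-24972) = -45628*(-1/24972) = 11407/6243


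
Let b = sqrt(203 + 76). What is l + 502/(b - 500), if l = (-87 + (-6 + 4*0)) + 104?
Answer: 2495931/249721 - 1506*sqrt(31)/249721 ≈ 9.9613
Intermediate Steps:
b = 3*sqrt(31) (b = sqrt(279) = 3*sqrt(31) ≈ 16.703)
l = 11 (l = (-87 + (-6 + 0)) + 104 = (-87 - 6) + 104 = -93 + 104 = 11)
l + 502/(b - 500) = 11 + 502/(3*sqrt(31) - 500) = 11 + 502/(-500 + 3*sqrt(31))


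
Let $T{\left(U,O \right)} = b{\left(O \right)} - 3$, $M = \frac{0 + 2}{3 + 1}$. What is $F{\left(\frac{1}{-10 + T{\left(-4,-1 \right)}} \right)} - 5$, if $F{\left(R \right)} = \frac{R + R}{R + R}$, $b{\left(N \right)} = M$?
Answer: $-4$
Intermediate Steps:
$M = \frac{1}{2}$ ($M = \frac{2}{4} = 2 \cdot \frac{1}{4} = \frac{1}{2} \approx 0.5$)
$b{\left(N \right)} = \frac{1}{2}$
$T{\left(U,O \right)} = - \frac{5}{2}$ ($T{\left(U,O \right)} = \frac{1}{2} - 3 = - \frac{5}{2}$)
$F{\left(R \right)} = 1$ ($F{\left(R \right)} = \frac{2 R}{2 R} = 2 R \frac{1}{2 R} = 1$)
$F{\left(\frac{1}{-10 + T{\left(-4,-1 \right)}} \right)} - 5 = 1 - 5 = -4$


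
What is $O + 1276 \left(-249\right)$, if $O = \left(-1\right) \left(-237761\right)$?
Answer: $-79963$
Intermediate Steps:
$O = 237761$
$O + 1276 \left(-249\right) = 237761 + 1276 \left(-249\right) = 237761 - 317724 = -79963$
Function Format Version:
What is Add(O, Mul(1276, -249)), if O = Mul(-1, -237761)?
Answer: -79963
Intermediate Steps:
O = 237761
Add(O, Mul(1276, -249)) = Add(237761, Mul(1276, -249)) = Add(237761, -317724) = -79963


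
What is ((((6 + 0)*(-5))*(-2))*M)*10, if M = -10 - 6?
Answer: -9600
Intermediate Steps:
M = -16
((((6 + 0)*(-5))*(-2))*M)*10 = ((((6 + 0)*(-5))*(-2))*(-16))*10 = (((6*(-5))*(-2))*(-16))*10 = (-30*(-2)*(-16))*10 = (60*(-16))*10 = -960*10 = -9600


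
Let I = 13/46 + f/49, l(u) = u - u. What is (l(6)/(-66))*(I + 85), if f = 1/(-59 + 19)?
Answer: 0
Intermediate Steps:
f = -1/40 (f = 1/(-40) = -1/40 ≈ -0.025000)
l(u) = 0
I = 12717/45080 (I = 13/46 - 1/40/49 = 13*(1/46) - 1/40*1/49 = 13/46 - 1/1960 = 12717/45080 ≈ 0.28210)
(l(6)/(-66))*(I + 85) = (0/(-66))*(12717/45080 + 85) = (0*(-1/66))*(3844517/45080) = 0*(3844517/45080) = 0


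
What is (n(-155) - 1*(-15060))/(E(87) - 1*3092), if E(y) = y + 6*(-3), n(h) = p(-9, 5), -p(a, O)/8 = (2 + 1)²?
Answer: -14988/3023 ≈ -4.9580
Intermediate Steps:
p(a, O) = -72 (p(a, O) = -8*(2 + 1)² = -8*3² = -8*9 = -72)
n(h) = -72
E(y) = -18 + y (E(y) = y - 18 = -18 + y)
(n(-155) - 1*(-15060))/(E(87) - 1*3092) = (-72 - 1*(-15060))/((-18 + 87) - 1*3092) = (-72 + 15060)/(69 - 3092) = 14988/(-3023) = 14988*(-1/3023) = -14988/3023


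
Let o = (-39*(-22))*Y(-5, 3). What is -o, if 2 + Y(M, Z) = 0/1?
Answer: 1716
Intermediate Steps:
Y(M, Z) = -2 (Y(M, Z) = -2 + 0/1 = -2 + 0*1 = -2 + 0 = -2)
o = -1716 (o = -39*(-22)*(-2) = 858*(-2) = -1716)
-o = -1*(-1716) = 1716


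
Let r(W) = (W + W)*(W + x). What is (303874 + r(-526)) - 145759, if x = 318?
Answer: 376931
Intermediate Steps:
r(W) = 2*W*(318 + W) (r(W) = (W + W)*(W + 318) = (2*W)*(318 + W) = 2*W*(318 + W))
(303874 + r(-526)) - 145759 = (303874 + 2*(-526)*(318 - 526)) - 145759 = (303874 + 2*(-526)*(-208)) - 145759 = (303874 + 218816) - 145759 = 522690 - 145759 = 376931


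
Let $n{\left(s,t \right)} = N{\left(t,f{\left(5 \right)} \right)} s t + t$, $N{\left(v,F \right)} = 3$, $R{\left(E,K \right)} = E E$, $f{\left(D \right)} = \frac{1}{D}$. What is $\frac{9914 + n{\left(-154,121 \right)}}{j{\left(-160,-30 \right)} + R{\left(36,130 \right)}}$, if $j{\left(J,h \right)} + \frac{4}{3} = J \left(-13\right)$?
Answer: $- \frac{137601}{10124} \approx -13.592$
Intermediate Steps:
$j{\left(J,h \right)} = - \frac{4}{3} - 13 J$ ($j{\left(J,h \right)} = - \frac{4}{3} + J \left(-13\right) = - \frac{4}{3} - 13 J$)
$R{\left(E,K \right)} = E^{2}$
$n{\left(s,t \right)} = t + 3 s t$ ($n{\left(s,t \right)} = 3 s t + t = t + 3 s t$)
$\frac{9914 + n{\left(-154,121 \right)}}{j{\left(-160,-30 \right)} + R{\left(36,130 \right)}} = \frac{9914 + 121 \left(1 + 3 \left(-154\right)\right)}{\left(- \frac{4}{3} - -2080\right) + 36^{2}} = \frac{9914 + 121 \left(1 - 462\right)}{\left(- \frac{4}{3} + 2080\right) + 1296} = \frac{9914 + 121 \left(-461\right)}{\frac{6236}{3} + 1296} = \frac{9914 - 55781}{\frac{10124}{3}} = \left(-45867\right) \frac{3}{10124} = - \frac{137601}{10124}$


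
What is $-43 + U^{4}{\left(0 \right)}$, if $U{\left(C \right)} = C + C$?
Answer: $-43$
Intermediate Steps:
$U{\left(C \right)} = 2 C$
$-43 + U^{4}{\left(0 \right)} = -43 + \left(2 \cdot 0\right)^{4} = -43 + 0^{4} = -43 + 0 = -43$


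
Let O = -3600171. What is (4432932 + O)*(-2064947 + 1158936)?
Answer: -754490626371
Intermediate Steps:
(4432932 + O)*(-2064947 + 1158936) = (4432932 - 3600171)*(-2064947 + 1158936) = 832761*(-906011) = -754490626371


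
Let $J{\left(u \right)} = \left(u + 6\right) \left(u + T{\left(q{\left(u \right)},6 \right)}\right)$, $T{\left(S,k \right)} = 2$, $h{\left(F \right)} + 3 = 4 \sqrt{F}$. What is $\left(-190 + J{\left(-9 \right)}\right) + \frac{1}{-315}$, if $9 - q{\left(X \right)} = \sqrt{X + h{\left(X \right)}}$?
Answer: $- \frac{53236}{315} \approx -169.0$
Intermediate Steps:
$h{\left(F \right)} = -3 + 4 \sqrt{F}$
$q{\left(X \right)} = 9 - \sqrt{-3 + X + 4 \sqrt{X}}$ ($q{\left(X \right)} = 9 - \sqrt{X + \left(-3 + 4 \sqrt{X}\right)} = 9 - \sqrt{-3 + X + 4 \sqrt{X}}$)
$J{\left(u \right)} = \left(2 + u\right) \left(6 + u\right)$ ($J{\left(u \right)} = \left(u + 6\right) \left(u + 2\right) = \left(6 + u\right) \left(2 + u\right) = \left(2 + u\right) \left(6 + u\right)$)
$\left(-190 + J{\left(-9 \right)}\right) + \frac{1}{-315} = \left(-190 + \left(12 + \left(-9\right)^{2} + 8 \left(-9\right)\right)\right) + \frac{1}{-315} = \left(-190 + \left(12 + 81 - 72\right)\right) - \frac{1}{315} = \left(-190 + 21\right) - \frac{1}{315} = -169 - \frac{1}{315} = - \frac{53236}{315}$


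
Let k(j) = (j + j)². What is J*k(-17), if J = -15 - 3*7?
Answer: -41616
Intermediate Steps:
J = -36 (J = -15 - 21 = -36)
k(j) = 4*j² (k(j) = (2*j)² = 4*j²)
J*k(-17) = -144*(-17)² = -144*289 = -36*1156 = -41616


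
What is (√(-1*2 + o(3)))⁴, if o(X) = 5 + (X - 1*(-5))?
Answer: 121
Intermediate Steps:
o(X) = 10 + X (o(X) = 5 + (X + 5) = 5 + (5 + X) = 10 + X)
(√(-1*2 + o(3)))⁴ = (√(-1*2 + (10 + 3)))⁴ = (√(-2 + 13))⁴ = (√11)⁴ = 121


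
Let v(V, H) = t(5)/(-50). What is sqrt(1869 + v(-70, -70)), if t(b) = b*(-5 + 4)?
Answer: sqrt(186910)/10 ≈ 43.233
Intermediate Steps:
t(b) = -b (t(b) = b*(-1) = -b)
v(V, H) = 1/10 (v(V, H) = -1*5/(-50) = -5*(-1/50) = 1/10)
sqrt(1869 + v(-70, -70)) = sqrt(1869 + 1/10) = sqrt(18691/10) = sqrt(186910)/10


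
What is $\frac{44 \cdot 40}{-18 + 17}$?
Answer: $-1760$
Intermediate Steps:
$\frac{44 \cdot 40}{-18 + 17} = \frac{1760}{-1} = 1760 \left(-1\right) = -1760$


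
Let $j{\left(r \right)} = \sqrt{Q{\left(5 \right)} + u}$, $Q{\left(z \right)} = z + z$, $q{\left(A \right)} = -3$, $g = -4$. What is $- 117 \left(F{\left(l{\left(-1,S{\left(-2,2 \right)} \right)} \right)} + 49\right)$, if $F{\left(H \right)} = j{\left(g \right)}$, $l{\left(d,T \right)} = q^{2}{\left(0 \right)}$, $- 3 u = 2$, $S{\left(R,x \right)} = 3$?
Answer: $-5733 - 78 \sqrt{21} \approx -6090.4$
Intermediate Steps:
$u = - \frac{2}{3}$ ($u = \left(- \frac{1}{3}\right) 2 = - \frac{2}{3} \approx -0.66667$)
$Q{\left(z \right)} = 2 z$
$l{\left(d,T \right)} = 9$ ($l{\left(d,T \right)} = \left(-3\right)^{2} = 9$)
$j{\left(r \right)} = \frac{2 \sqrt{21}}{3}$ ($j{\left(r \right)} = \sqrt{2 \cdot 5 - \frac{2}{3}} = \sqrt{10 - \frac{2}{3}} = \sqrt{\frac{28}{3}} = \frac{2 \sqrt{21}}{3}$)
$F{\left(H \right)} = \frac{2 \sqrt{21}}{3}$
$- 117 \left(F{\left(l{\left(-1,S{\left(-2,2 \right)} \right)} \right)} + 49\right) = - 117 \left(\frac{2 \sqrt{21}}{3} + 49\right) = - 117 \left(49 + \frac{2 \sqrt{21}}{3}\right) = -5733 - 78 \sqrt{21}$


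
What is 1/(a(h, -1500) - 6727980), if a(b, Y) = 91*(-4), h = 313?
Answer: -1/6728344 ≈ -1.4863e-7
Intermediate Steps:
a(b, Y) = -364
1/(a(h, -1500) - 6727980) = 1/(-364 - 6727980) = 1/(-6728344) = -1/6728344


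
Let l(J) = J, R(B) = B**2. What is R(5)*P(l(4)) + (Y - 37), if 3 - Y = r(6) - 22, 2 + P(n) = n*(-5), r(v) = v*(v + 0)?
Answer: -598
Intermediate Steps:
r(v) = v**2 (r(v) = v*v = v**2)
P(n) = -2 - 5*n (P(n) = -2 + n*(-5) = -2 - 5*n)
Y = -11 (Y = 3 - (6**2 - 22) = 3 - (36 - 22) = 3 - 1*14 = 3 - 14 = -11)
R(5)*P(l(4)) + (Y - 37) = 5**2*(-2 - 5*4) + (-11 - 37) = 25*(-2 - 20) - 48 = 25*(-22) - 48 = -550 - 48 = -598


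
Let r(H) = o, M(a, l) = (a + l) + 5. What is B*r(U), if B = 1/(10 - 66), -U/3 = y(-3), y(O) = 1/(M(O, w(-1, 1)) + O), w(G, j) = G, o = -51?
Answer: 51/56 ≈ 0.91071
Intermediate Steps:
M(a, l) = 5 + a + l
y(O) = 1/(4 + 2*O) (y(O) = 1/((5 + O - 1) + O) = 1/((4 + O) + O) = 1/(4 + 2*O))
U = 3/2 (U = -3/(2*(2 - 3)) = -3/(2*(-1)) = -3*(-1)/2 = -3*(-½) = 3/2 ≈ 1.5000)
B = -1/56 (B = 1/(-56) = -1/56 ≈ -0.017857)
r(H) = -51
B*r(U) = -1/56*(-51) = 51/56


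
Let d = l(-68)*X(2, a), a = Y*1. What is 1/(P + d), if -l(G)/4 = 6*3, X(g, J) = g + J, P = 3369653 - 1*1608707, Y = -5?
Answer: 1/1761162 ≈ 5.6781e-7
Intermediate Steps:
a = -5 (a = -5*1 = -5)
P = 1760946 (P = 3369653 - 1608707 = 1760946)
X(g, J) = J + g
l(G) = -72 (l(G) = -24*3 = -4*18 = -72)
d = 216 (d = -72*(-5 + 2) = -72*(-3) = 216)
1/(P + d) = 1/(1760946 + 216) = 1/1761162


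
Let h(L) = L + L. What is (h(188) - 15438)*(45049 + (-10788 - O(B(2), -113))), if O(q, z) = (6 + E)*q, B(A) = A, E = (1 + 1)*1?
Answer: -515798190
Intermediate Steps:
h(L) = 2*L
E = 2 (E = 2*1 = 2)
O(q, z) = 8*q (O(q, z) = (6 + 2)*q = 8*q)
(h(188) - 15438)*(45049 + (-10788 - O(B(2), -113))) = (2*188 - 15438)*(45049 + (-10788 - 8*2)) = (376 - 15438)*(45049 + (-10788 - 1*16)) = -15062*(45049 + (-10788 - 16)) = -15062*(45049 - 10804) = -15062*34245 = -515798190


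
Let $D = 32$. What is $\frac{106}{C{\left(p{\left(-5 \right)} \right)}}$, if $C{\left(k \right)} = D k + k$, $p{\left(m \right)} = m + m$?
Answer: $- \frac{53}{165} \approx -0.32121$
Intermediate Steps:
$p{\left(m \right)} = 2 m$
$C{\left(k \right)} = 33 k$ ($C{\left(k \right)} = 32 k + k = 33 k$)
$\frac{106}{C{\left(p{\left(-5 \right)} \right)}} = \frac{106}{33 \cdot 2 \left(-5\right)} = \frac{106}{33 \left(-10\right)} = \frac{106}{-330} = 106 \left(- \frac{1}{330}\right) = - \frac{53}{165}$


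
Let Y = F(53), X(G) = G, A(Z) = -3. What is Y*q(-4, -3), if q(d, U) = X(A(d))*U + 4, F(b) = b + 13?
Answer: 858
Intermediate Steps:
F(b) = 13 + b
Y = 66 (Y = 13 + 53 = 66)
q(d, U) = 4 - 3*U (q(d, U) = -3*U + 4 = 4 - 3*U)
Y*q(-4, -3) = 66*(4 - 3*(-3)) = 66*(4 + 9) = 66*13 = 858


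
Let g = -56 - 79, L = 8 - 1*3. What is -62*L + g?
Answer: -445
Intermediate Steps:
L = 5 (L = 8 - 3 = 5)
g = -135
-62*L + g = -62*5 - 135 = -310 - 135 = -445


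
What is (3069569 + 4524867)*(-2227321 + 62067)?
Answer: -16443882926744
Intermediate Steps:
(3069569 + 4524867)*(-2227321 + 62067) = 7594436*(-2165254) = -16443882926744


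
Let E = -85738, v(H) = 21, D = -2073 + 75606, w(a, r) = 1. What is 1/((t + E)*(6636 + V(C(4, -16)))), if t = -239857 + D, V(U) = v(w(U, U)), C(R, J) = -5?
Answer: -1/1677976734 ≈ -5.9596e-10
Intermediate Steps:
D = 73533
V(U) = 21
t = -166324 (t = -239857 + 73533 = -166324)
1/((t + E)*(6636 + V(C(4, -16)))) = 1/((-166324 - 85738)*(6636 + 21)) = 1/(-252062*6657) = 1/(-1677976734) = -1/1677976734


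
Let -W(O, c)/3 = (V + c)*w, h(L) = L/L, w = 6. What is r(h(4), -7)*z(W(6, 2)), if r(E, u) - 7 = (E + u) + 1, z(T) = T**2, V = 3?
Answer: 16200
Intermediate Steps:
h(L) = 1
W(O, c) = -54 - 18*c (W(O, c) = -3*(3 + c)*6 = -3*(18 + 6*c) = -54 - 18*c)
r(E, u) = 8 + E + u (r(E, u) = 7 + ((E + u) + 1) = 7 + (1 + E + u) = 8 + E + u)
r(h(4), -7)*z(W(6, 2)) = (8 + 1 - 7)*(-54 - 18*2)**2 = 2*(-54 - 36)**2 = 2*(-90)**2 = 2*8100 = 16200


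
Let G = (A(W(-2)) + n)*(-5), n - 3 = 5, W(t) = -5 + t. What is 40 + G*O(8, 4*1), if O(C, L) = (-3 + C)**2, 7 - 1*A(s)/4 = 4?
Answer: -2460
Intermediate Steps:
A(s) = 12 (A(s) = 28 - 4*4 = 28 - 16 = 12)
n = 8 (n = 3 + 5 = 8)
G = -100 (G = (12 + 8)*(-5) = 20*(-5) = -100)
40 + G*O(8, 4*1) = 40 - 100*(-3 + 8)**2 = 40 - 100*5**2 = 40 - 100*25 = 40 - 2500 = -2460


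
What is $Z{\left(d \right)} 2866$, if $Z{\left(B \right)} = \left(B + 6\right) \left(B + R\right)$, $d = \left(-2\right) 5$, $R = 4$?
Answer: $68784$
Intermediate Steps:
$d = -10$
$Z{\left(B \right)} = \left(4 + B\right) \left(6 + B\right)$ ($Z{\left(B \right)} = \left(B + 6\right) \left(B + 4\right) = \left(6 + B\right) \left(4 + B\right) = \left(4 + B\right) \left(6 + B\right)$)
$Z{\left(d \right)} 2866 = \left(24 + \left(-10\right)^{2} + 10 \left(-10\right)\right) 2866 = \left(24 + 100 - 100\right) 2866 = 24 \cdot 2866 = 68784$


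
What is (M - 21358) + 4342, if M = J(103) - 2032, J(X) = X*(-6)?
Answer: -19666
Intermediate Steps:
J(X) = -6*X
M = -2650 (M = -6*103 - 2032 = -618 - 2032 = -2650)
(M - 21358) + 4342 = (-2650 - 21358) + 4342 = -24008 + 4342 = -19666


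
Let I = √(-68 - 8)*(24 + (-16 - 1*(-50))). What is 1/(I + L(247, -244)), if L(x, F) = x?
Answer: 13/16667 - 116*I*√19/316673 ≈ 0.00077998 - 0.0015967*I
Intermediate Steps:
I = 116*I*√19 (I = √(-76)*(24 + (-16 + 50)) = (2*I*√19)*(24 + 34) = (2*I*√19)*58 = 116*I*√19 ≈ 505.63*I)
1/(I + L(247, -244)) = 1/(116*I*√19 + 247) = 1/(247 + 116*I*√19)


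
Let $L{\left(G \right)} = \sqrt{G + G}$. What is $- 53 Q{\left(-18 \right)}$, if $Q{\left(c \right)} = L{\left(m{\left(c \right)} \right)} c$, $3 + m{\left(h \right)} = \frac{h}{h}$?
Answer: $1908 i \approx 1908.0 i$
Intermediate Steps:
$m{\left(h \right)} = -2$ ($m{\left(h \right)} = -3 + \frac{h}{h} = -3 + 1 = -2$)
$L{\left(G \right)} = \sqrt{2} \sqrt{G}$ ($L{\left(G \right)} = \sqrt{2 G} = \sqrt{2} \sqrt{G}$)
$Q{\left(c \right)} = 2 i c$ ($Q{\left(c \right)} = \sqrt{2} \sqrt{-2} c = \sqrt{2} i \sqrt{2} c = 2 i c$)
$- 53 Q{\left(-18 \right)} = - 53 \cdot 2 i \left(-18\right) = - 53 \left(- 36 i\right) = 1908 i$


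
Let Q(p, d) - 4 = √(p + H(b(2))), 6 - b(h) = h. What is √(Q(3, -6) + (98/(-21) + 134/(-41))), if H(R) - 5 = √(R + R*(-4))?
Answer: √(-59532 + 15129*√2*√(4 + I*√3))/123 ≈ 0.28258 + 1.06*I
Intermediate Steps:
b(h) = 6 - h
H(R) = 5 + √3*√(-R) (H(R) = 5 + √(R + R*(-4)) = 5 + √(R - 4*R) = 5 + √(-3*R) = 5 + √3*√(-R))
Q(p, d) = 4 + √(5 + p + 2*I*√3) (Q(p, d) = 4 + √(p + (5 + √3*√(-(6 - 1*2)))) = 4 + √(p + (5 + √3*√(-(6 - 2)))) = 4 + √(p + (5 + √3*√(-1*4))) = 4 + √(p + (5 + √3*√(-4))) = 4 + √(p + (5 + √3*(2*I))) = 4 + √(p + (5 + 2*I*√3)) = 4 + √(5 + p + 2*I*√3))
√(Q(3, -6) + (98/(-21) + 134/(-41))) = √((4 + √(5 + 3 + 2*I*√3)) + (98/(-21) + 134/(-41))) = √((4 + √(8 + 2*I*√3)) + (98*(-1/21) + 134*(-1/41))) = √((4 + √(8 + 2*I*√3)) + (-14/3 - 134/41)) = √((4 + √(8 + 2*I*√3)) - 976/123) = √(-484/123 + √(8 + 2*I*√3))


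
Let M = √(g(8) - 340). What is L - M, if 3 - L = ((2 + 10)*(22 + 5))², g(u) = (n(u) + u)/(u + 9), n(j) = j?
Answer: -104973 - 2*I*√24497/17 ≈ -1.0497e+5 - 18.414*I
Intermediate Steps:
g(u) = 2*u/(9 + u) (g(u) = (u + u)/(u + 9) = (2*u)/(9 + u) = 2*u/(9 + u))
L = -104973 (L = 3 - ((2 + 10)*(22 + 5))² = 3 - (12*27)² = 3 - 1*324² = 3 - 1*104976 = 3 - 104976 = -104973)
M = 2*I*√24497/17 (M = √(2*8/(9 + 8) - 340) = √(2*8/17 - 340) = √(2*8*(1/17) - 340) = √(16/17 - 340) = √(-5764/17) = 2*I*√24497/17 ≈ 18.414*I)
L - M = -104973 - 2*I*√24497/17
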